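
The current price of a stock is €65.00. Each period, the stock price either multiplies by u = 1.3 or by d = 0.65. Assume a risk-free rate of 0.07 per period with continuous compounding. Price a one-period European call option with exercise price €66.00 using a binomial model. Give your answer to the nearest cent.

€11.21

Risk-neutral probability p = (e^0.07 − 0.65)/(1.3 − 0.65) = 0.4225/0.6500 = 0.6500
Terminal stock prices: S_u = 84.5, S_d = 42.25
Terminal payoffs (S − K): max(18.5, 0) = 18.5, max(-23.75, 0) = 0
Node 0 (S = 65): V_0 = e^(−0.07)·[0.6500·18.5000 + 0.3500·0.0000] = 11.2123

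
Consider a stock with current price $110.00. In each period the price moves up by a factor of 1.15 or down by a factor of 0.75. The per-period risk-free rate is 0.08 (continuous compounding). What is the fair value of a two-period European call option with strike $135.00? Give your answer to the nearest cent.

$6.20

Risk-neutral probability p = (e^0.08 − 0.75)/(1.15 − 0.75) = 0.3333/0.4000 = 0.8332
Terminal stock prices: S_uu = 145.5, S_ud = 94.87, S_dd = 61.88
Terminal payoffs (S − K): max(10.47, 0) = 10.47, max(-40.13, 0) = 0, max(-73.12, 0) = 0
Node u (S = 126.5): V_u = e^(−0.08)·[0.8332·10.4750 + 0.1668·0.0000] = 8.0569
Node d (S = 82.5): V_d = e^(−0.08)·[0.8332·0.0000 + 0.1668·0.0000] = 0.0000
Node 0 (S = 110): V_0 = e^(−0.08)·[0.8332·8.0569 + 0.1668·0.0000] = 6.1970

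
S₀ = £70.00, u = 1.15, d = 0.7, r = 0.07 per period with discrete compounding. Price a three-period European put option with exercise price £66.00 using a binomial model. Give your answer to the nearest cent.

£2.23

Risk-neutral probability p = (1 + 0.07 − 0.7)/(1.15 − 0.7) = 0.3700/0.4500 = 0.8222
Terminal stock prices: S_uuu = 106.5, S_uud = 64.8, S_udd = 39.44, S_ddd = 24.01
Terminal payoffs (K − S): max(-40.46, 0) = 0, max(1.198, 0) = 1.198, max(26.56, 0) = 26.56, max(41.99, 0) = 41.99
Node uu (S = 92.57): V_uu = 1/1.07·[0.8222·0.0000 + 0.1778·1.1975] = 0.1990
Node ud (S = 56.35): V_ud = 1/1.07·[0.8222·1.1975 + 0.1778·26.5550] = 5.3322
Node dd (S = 34.3): V_dd = 1/1.07·[0.8222·26.5550 + 0.1778·41.9900] = 27.3822
Node u (S = 80.5): V_u = 1/1.07·[0.8222·0.1990 + 0.1778·5.3322] = 1.0388
Node d (S = 49): V_d = 1/1.07·[0.8222·5.3322 + 0.1778·27.3822] = 8.6470
Node 0 (S = 70): V_0 = 1/1.07·[0.8222·1.0388 + 0.1778·8.6470] = 2.2349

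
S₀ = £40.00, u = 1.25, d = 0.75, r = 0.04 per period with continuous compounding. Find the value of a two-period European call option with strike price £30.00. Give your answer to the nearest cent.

Risk-neutral probability p = (e^0.04 − 0.75)/(1.25 − 0.75) = 0.2908/0.5000 = 0.5816
Terminal stock prices: S_uu = 62.5, S_ud = 37.5, S_dd = 22.5
Terminal payoffs (S − K): max(32.5, 0) = 32.5, max(7.5, 0) = 7.5, max(-7.5, 0) = 0
Node u (S = 50): V_u = e^(−0.04)·[0.5816·32.5000 + 0.4184·7.5000] = 21.1763
Node d (S = 30): V_d = e^(−0.04)·[0.5816·7.5000 + 0.4184·0.0000] = 4.1911
Node 0 (S = 40): V_0 = e^(−0.04)·[0.5816·21.1763 + 0.4184·4.1911] = 13.5184

£13.52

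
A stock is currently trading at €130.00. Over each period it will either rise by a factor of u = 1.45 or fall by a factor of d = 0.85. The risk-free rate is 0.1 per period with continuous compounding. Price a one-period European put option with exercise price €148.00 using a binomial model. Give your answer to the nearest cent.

Risk-neutral probability p = (e^0.1 − 0.85)/(1.45 − 0.85) = 0.2552/0.6000 = 0.4253
Terminal stock prices: S_u = 188.5, S_d = 110.5
Terminal payoffs (K − S): max(-40.5, 0) = 0, max(37.5, 0) = 37.5
Node 0 (S = 130): V_0 = e^(−0.1)·[0.4253·0.0000 + 0.5747·37.5000] = 19.5009

€19.50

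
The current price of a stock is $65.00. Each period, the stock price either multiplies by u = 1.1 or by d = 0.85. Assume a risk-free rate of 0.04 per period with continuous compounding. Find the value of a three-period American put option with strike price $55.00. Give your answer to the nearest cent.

Risk-neutral probability p = (e^0.04 − 0.85)/(1.1 − 0.85) = 0.1908/0.2500 = 0.7632
Terminal stock prices: S_uuu = 86.52, S_uud = 66.85, S_udd = 51.66, S_ddd = 39.92
Terminal payoffs (K − S): max(-31.52, 0) = 0, max(-11.85, 0) = 0, max(3.341, 0) = 3.341, max(15.08, 0) = 15.08
Node uu (S = 78.65): continuation = e^(−0.04)·[0.7632·0.0000 + 0.2368·0.0000] = 0.0000; exercise value = 0.0000 ≤ continuation, so V_uu = 0.0000
Node ud (S = 60.77): continuation = e^(−0.04)·[0.7632·0.0000 + 0.2368·3.3413] = 0.7600; exercise value = 0.0000 ≤ continuation, so V_ud = 0.7600
Node dd (S = 46.96): continuation = e^(−0.04)·[0.7632·3.3413 + 0.2368·15.0819] = 5.8809; exercise value = 8.0375 > continuation, so V_dd = 8.0375 (exercise)
Node u (S = 71.5): continuation = e^(−0.04)·[0.7632·0.0000 + 0.2368·0.7600] = 0.1729; exercise value = 0.0000 ≤ continuation, so V_u = 0.1729
Node d (S = 55.25): continuation = e^(−0.04)·[0.7632·0.7600 + 0.2368·8.0375] = 2.3857; exercise value = 0.0000 ≤ continuation, so V_d = 2.3857
Node 0 (S = 65): continuation = e^(−0.04)·[0.7632·0.1729 + 0.2368·2.3857] = 0.6695; exercise value = 0.0000 ≤ continuation, so V_0 = 0.6695

$0.67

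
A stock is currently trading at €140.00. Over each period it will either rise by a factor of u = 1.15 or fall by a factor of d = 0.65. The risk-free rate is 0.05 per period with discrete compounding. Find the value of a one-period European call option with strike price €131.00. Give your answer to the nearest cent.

€22.86

Risk-neutral probability p = (1 + 0.05 − 0.65)/(1.15 − 0.65) = 0.4000/0.5000 = 0.8000
Terminal stock prices: S_u = 161, S_d = 91
Terminal payoffs (S − K): max(30, 0) = 30, max(-40, 0) = 0
Node 0 (S = 140): V_0 = 1/1.05·[0.8000·30.0000 + 0.2000·0.0000] = 22.8571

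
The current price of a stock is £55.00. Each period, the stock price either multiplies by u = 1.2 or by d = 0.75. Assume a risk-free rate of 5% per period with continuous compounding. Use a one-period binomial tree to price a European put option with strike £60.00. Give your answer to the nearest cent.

Risk-neutral probability p = (e^0.05 − 0.75)/(1.2 − 0.75) = 0.3013/0.4500 = 0.6695
Terminal stock prices: S_u = 66, S_d = 41.25
Terminal payoffs (K − S): max(-6, 0) = 0, max(18.75, 0) = 18.75
Node 0 (S = 55): V_0 = e^(−0.05)·[0.6695·0.0000 + 0.3305·18.7500] = 5.8948

£5.89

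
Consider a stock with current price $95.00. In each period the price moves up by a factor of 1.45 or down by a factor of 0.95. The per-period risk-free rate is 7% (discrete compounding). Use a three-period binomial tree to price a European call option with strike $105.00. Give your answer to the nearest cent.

$17.73

Risk-neutral probability p = (1 + 0.07 − 0.95)/(1.45 − 0.95) = 0.1200/0.5000 = 0.2400
Terminal stock prices: S_uuu = 289.6, S_uud = 189.8, S_udd = 124.3, S_ddd = 81.45
Terminal payoffs (S − K): max(184.6, 0) = 184.6, max(84.75, 0) = 84.75, max(19.32, 0) = 19.32, max(-23.55, 0) = 0
Node uu (S = 199.7): V_uu = 1/1.07·[0.2400·184.6194 + 0.7600·84.7506] = 101.6067
Node ud (S = 130.9): V_ud = 1/1.07·[0.2400·84.7506 + 0.7600·19.3194] = 32.7317
Node dd (S = 85.74): V_dd = 1/1.07·[0.2400·19.3194 + 0.7600·0.0000] = 4.3333
Node u (S = 137.8): V_u = 1/1.07·[0.2400·101.6067 + 0.7600·32.7317] = 46.0389
Node d (S = 90.25): V_d = 1/1.07·[0.2400·32.7317 + 0.7600·4.3333] = 10.4196
Node 0 (S = 95): V_0 = 1/1.07·[0.2400·46.0389 + 0.7600·10.4196] = 17.7273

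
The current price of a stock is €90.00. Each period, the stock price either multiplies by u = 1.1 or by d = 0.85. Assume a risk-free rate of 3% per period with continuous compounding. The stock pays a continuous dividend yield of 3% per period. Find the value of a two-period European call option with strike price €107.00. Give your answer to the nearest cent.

€0.64

Per-period risk-free factor R = e^0.03 = 1.0305; dividend-adjusted growth = e^(0.03−0.03) = 1.0000.
Risk-neutral probability p = (1.0000 − 0.85)/(1.1 − 0.85) = 0.1500/0.2500 = 0.6000
Terminal stock prices: S_uu = 108.9, S_ud = 84.15, S_dd = 65.02
Terminal payoffs (S − K): max(1.9, 0) = 1.9, max(-22.85, 0) = 0, max(-41.98, 0) = 0
Node u (S = 99): V_u = e^(−0.03)·[0.6000·1.9000 + 0.4000·0.0000] = 1.1063
Node d (S = 76.5): V_d = e^(−0.03)·[0.6000·0.0000 + 0.4000·0.0000] = 0.0000
Node 0 (S = 90): V_0 = e^(−0.03)·[0.6000·1.1063 + 0.4000·0.0000] = 0.6442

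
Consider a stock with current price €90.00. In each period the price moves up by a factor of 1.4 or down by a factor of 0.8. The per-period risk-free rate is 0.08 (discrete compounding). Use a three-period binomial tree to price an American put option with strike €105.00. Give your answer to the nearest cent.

Risk-neutral probability p = (1 + 0.08 − 0.8)/(1.4 − 0.8) = 0.2800/0.6000 = 0.4667
Terminal stock prices: S_uuu = 247, S_uud = 141.1, S_udd = 80.64, S_ddd = 46.08
Terminal payoffs (K − S): max(-142, 0) = 0, max(-36.12, 0) = 0, max(24.36, 0) = 24.36, max(58.92, 0) = 58.92
Node uu (S = 176.4): continuation = 1/1.08·[0.4667·0.0000 + 0.5333·0.0000] = 0.0000; exercise value = 0.0000 ≤ continuation, so V_uu = 0.0000
Node ud (S = 100.8): continuation = 1/1.08·[0.4667·0.0000 + 0.5333·24.3600] = 12.0296; exercise value = 4.2000 ≤ continuation, so V_ud = 12.0296
Node dd (S = 57.6): continuation = 1/1.08·[0.4667·24.3600 + 0.5333·58.9200] = 39.6222; exercise value = 47.4000 > continuation, so V_dd = 47.4000 (exercise)
Node u (S = 126): continuation = 1/1.08·[0.4667·0.0000 + 0.5333·12.0296] = 5.9406; exercise value = 0.0000 ≤ continuation, so V_u = 5.9406
Node d (S = 72): continuation = 1/1.08·[0.4667·12.0296 + 0.5333·47.4000] = 28.6054; exercise value = 33.0000 > continuation, so V_d = 33.0000 (exercise)
Node 0 (S = 90): continuation = 1/1.08·[0.4667·5.9406 + 0.5333·33.0000] = 18.8632; exercise value = 15.0000 ≤ continuation, so V_0 = 18.8632

€18.86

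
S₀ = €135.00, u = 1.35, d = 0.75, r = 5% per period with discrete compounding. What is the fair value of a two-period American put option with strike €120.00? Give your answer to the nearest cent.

Risk-neutral probability p = (1 + 0.05 − 0.75)/(1.35 − 0.75) = 0.3000/0.6000 = 0.5000
Terminal stock prices: S_uu = 246, S_ud = 136.7, S_dd = 75.94
Terminal payoffs (K − S): max(-126, 0) = 0, max(-16.69, 0) = 0, max(44.06, 0) = 44.06
Node u (S = 182.2): continuation = 1/1.05·[0.5000·0.0000 + 0.5000·0.0000] = 0.0000; exercise value = 0.0000 ≤ continuation, so V_u = 0.0000
Node d (S = 101.2): continuation = 1/1.05·[0.5000·0.0000 + 0.5000·44.0625] = 20.9821; exercise value = 18.7500 ≤ continuation, so V_d = 20.9821
Node 0 (S = 135): continuation = 1/1.05·[0.5000·0.0000 + 0.5000·20.9821] = 9.9915; exercise value = 0.0000 ≤ continuation, so V_0 = 9.9915

€9.99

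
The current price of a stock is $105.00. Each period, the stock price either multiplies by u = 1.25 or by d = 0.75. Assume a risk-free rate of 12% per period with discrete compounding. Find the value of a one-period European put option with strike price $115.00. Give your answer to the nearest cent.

Risk-neutral probability p = (1 + 0.12 − 0.75)/(1.25 − 0.75) = 0.3700/0.5000 = 0.7400
Terminal stock prices: S_u = 131.2, S_d = 78.75
Terminal payoffs (K − S): max(-16.25, 0) = 0, max(36.25, 0) = 36.25
Node 0 (S = 105): V_0 = 1/1.12·[0.7400·0.0000 + 0.2600·36.2500] = 8.4152

$8.42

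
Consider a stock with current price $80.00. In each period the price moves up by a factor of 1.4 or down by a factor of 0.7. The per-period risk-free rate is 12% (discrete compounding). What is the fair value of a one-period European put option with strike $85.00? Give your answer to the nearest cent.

$10.36

Risk-neutral probability p = (1 + 0.12 − 0.7)/(1.4 − 0.7) = 0.4200/0.7000 = 0.6000
Terminal stock prices: S_u = 112, S_d = 56
Terminal payoffs (K − S): max(-27, 0) = 0, max(29, 0) = 29
Node 0 (S = 80): V_0 = 1/1.12·[0.6000·0.0000 + 0.4000·29.0000] = 10.3571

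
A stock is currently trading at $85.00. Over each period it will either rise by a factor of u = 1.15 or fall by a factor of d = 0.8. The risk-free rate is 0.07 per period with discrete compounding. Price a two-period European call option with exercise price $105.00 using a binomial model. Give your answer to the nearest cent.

$3.85

Risk-neutral probability p = (1 + 0.07 − 0.8)/(1.15 − 0.8) = 0.2700/0.3500 = 0.7714
Terminal stock prices: S_uu = 112.4, S_ud = 78.2, S_dd = 54.4
Terminal payoffs (S − K): max(7.412, 0) = 7.412, max(-26.8, 0) = 0, max(-50.6, 0) = 0
Node u (S = 97.75): V_u = 1/1.07·[0.7714·7.4125 + 0.2286·0.0000] = 5.3441
Node d (S = 68): V_d = 1/1.07·[0.7714·0.0000 + 0.2286·0.0000] = 0.0000
Node 0 (S = 85): V_0 = 1/1.07·[0.7714·5.3441 + 0.2286·0.0000] = 3.8529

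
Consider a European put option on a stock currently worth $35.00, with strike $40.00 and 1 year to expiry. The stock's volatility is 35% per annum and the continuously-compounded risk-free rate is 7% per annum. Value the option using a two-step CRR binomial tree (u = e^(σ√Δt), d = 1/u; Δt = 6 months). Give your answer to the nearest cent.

$6.51

CRR parameters: u = e^(σ√Δt) = e^(0.35·√0.5) = 1.2808, d = 1/u = 0.7808
Per-period rate: rΔt = 0.07·0.5 = 0.035, so R = e^0.035 = 1.0356
Risk-neutral probability p = (e^0.035 − 0.7808)/(1.2808 − 0.7808) = 0.2549/0.5000 = 0.5097
Terminal stock prices: S_uu = 57.42, S_ud = 35, S_dd = 21.34
Terminal payoffs (K − S): max(-17.42, 0) = 0, max(5, 0) = 5, max(18.66, 0) = 18.66
Node u (S = 44.83): V_u = e^(−0.035)·[0.5097·0.0000 + 0.4903·5.0000] = 2.3673
Node d (S = 27.33): V_d = e^(−0.035)·[0.5097·5.0000 + 0.4903·18.6645] = 11.2976
Node 0 (S = 35): V_0 = e^(−0.035)·[0.5097·2.3673 + 0.4903·11.2976] = 6.5140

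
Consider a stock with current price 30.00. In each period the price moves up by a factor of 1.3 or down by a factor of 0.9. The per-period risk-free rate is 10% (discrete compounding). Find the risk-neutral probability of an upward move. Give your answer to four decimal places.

p = 0.5000

Risk-neutral probability p = (1 + 0.1 − 0.9)/(1.3 − 0.9) = 0.2000/0.4000 = 0.5000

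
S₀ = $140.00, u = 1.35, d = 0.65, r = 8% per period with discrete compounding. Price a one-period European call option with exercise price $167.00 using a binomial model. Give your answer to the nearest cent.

Risk-neutral probability p = (1 + 0.08 − 0.65)/(1.35 − 0.65) = 0.4300/0.7000 = 0.6143
Terminal stock prices: S_u = 189, S_d = 91
Terminal payoffs (S − K): max(22, 0) = 22, max(-76, 0) = 0
Node 0 (S = 140): V_0 = 1/1.08·[0.6143·22.0000 + 0.3857·0.0000] = 12.5132

$12.51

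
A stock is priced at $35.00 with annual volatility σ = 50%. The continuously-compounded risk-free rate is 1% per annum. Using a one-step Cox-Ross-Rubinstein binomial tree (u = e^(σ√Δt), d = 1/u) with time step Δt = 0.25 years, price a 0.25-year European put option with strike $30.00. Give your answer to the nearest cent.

$1.52

CRR parameters: u = e^(σ√Δt) = e^(0.5·√0.25) = 1.2840, d = 1/u = 0.7788
Per-period rate: rΔt = 0.01·0.25 = 0.0025, so R = e^0.0025 = 1.0025
Risk-neutral probability p = (e^0.0025 − 0.7788)/(1.2840 − 0.7788) = 0.2237/0.5052 = 0.4428
Terminal stock prices: S_u = 44.94, S_d = 27.26
Terminal payoffs (K − S): max(-14.94, 0) = 0, max(2.742, 0) = 2.742
Node 0 (S = 35): V_0 = e^(−0.0025)·[0.4428·0.0000 + 0.5572·2.7420] = 1.5241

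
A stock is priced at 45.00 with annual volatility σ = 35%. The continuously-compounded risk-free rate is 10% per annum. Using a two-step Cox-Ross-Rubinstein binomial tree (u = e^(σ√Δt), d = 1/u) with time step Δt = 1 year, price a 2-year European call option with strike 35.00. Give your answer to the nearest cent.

CRR parameters: u = e^(σ√Δt) = e^(0.35·√1) = 1.4191, d = 1/u = 0.7047
Per-period rate: rΔt = 0.1·1 = 0.1, so R = e^0.1 = 1.1052
Risk-neutral probability p = (e^0.1 − 0.7047)/(1.4191 − 0.7047) = 0.4005/0.7144 = 0.5606
Terminal stock prices: S_uu = 90.62, S_ud = 45, S_dd = 22.35
Terminal payoffs (S − K): max(55.62, 0) = 55.62, max(10, 0) = 10, max(-12.65, 0) = 0
Node u (S = 63.86): V_u = e^(−0.1)·[0.5606·55.6189 + 0.4394·10.0000] = 32.1887
Node d (S = 31.71): V_d = e^(−0.1)·[0.5606·10.0000 + 0.4394·0.0000] = 5.0725
Node 0 (S = 45): V_0 = e^(−0.1)·[0.5606·32.1887 + 0.4394·5.0725] = 18.3446

18.34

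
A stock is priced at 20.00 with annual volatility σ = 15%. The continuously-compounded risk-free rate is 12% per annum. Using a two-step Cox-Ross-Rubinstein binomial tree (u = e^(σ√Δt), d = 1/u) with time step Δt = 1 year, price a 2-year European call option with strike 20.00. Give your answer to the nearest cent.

4.32

CRR parameters: u = e^(σ√Δt) = e^(0.15·√1) = 1.1618, d = 1/u = 0.8607
Per-period rate: rΔt = 0.12·1 = 0.12, so R = e^0.12 = 1.1275
Risk-neutral probability p = (e^0.12 − 0.8607)/(1.1618 − 0.8607) = 0.2668/0.3011 = 0.8860
Terminal stock prices: S_uu = 27, S_ud = 20, S_dd = 14.82
Terminal payoffs (S − K): max(6.997, 0) = 6.997, max(0, 0) = 0, max(-5.184, 0) = 0
Node u (S = 23.24): V_u = e^(−0.12)·[0.8860·6.9972 + 0.1140·0.0000] = 5.4983
Node d (S = 17.21): V_d = e^(−0.12)·[0.8860·0.0000 + 0.1140·0.0000] = 0.0000
Node 0 (S = 20): V_0 = e^(−0.12)·[0.8860·5.4983 + 0.1140·0.0000] = 4.3205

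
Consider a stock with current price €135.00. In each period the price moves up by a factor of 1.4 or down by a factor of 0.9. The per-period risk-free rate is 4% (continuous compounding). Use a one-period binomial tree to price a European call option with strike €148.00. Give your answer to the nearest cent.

Risk-neutral probability p = (e^0.04 − 0.9)/(1.4 − 0.9) = 0.1408/0.5000 = 0.2816
Terminal stock prices: S_u = 189, S_d = 121.5
Terminal payoffs (S − K): max(41, 0) = 41, max(-26.5, 0) = 0
Node 0 (S = 135): V_0 = e^(−0.04)·[0.2816·41.0000 + 0.7184·0.0000] = 11.0937

€11.09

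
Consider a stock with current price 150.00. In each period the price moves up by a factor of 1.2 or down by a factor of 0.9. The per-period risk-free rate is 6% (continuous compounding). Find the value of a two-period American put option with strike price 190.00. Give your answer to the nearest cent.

40.00

Risk-neutral probability p = (e^0.06 − 0.9)/(1.2 − 0.9) = 0.1618/0.3000 = 0.5395
Terminal stock prices: S_uu = 216, S_ud = 162, S_dd = 121.5
Terminal payoffs (K − S): max(-26, 0) = 0, max(28, 0) = 28, max(68.5, 0) = 68.5
Node u (S = 180): continuation = e^(−0.06)·[0.5395·0.0000 + 0.4605·28.0000] = 12.1443; exercise value = 10.0000 ≤ continuation, so V_u = 12.1443
Node d (S = 135): continuation = e^(−0.06)·[0.5395·28.0000 + 0.4605·68.5000] = 43.9353; exercise value = 55.0000 > continuation, so V_d = 55.0000 (exercise)
Node 0 (S = 150): continuation = e^(−0.06)·[0.5395·12.1443 + 0.4605·55.0000] = 30.0246; exercise value = 40.0000 > continuation, so V_0 = 40.0000 (exercise)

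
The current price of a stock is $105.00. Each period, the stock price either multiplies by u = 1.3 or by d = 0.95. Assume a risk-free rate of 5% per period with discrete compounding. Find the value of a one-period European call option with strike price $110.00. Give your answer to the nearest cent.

Risk-neutral probability p = (1 + 0.05 − 0.95)/(1.3 − 0.95) = 0.1000/0.3500 = 0.2857
Terminal stock prices: S_u = 136.5, S_d = 99.75
Terminal payoffs (S − K): max(26.5, 0) = 26.5, max(-10.25, 0) = 0
Node 0 (S = 105): V_0 = 1/1.05·[0.2857·26.5000 + 0.7143·0.0000] = 7.2109

$7.21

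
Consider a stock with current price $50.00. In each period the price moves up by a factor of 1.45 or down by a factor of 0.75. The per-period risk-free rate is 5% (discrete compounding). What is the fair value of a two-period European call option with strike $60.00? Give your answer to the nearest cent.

$7.52

Risk-neutral probability p = (1 + 0.05 − 0.75)/(1.45 − 0.75) = 0.3000/0.7000 = 0.4286
Terminal stock prices: S_uu = 105.1, S_ud = 54.38, S_dd = 28.12
Terminal payoffs (S − K): max(45.12, 0) = 45.12, max(-5.625, 0) = 0, max(-31.88, 0) = 0
Node u (S = 72.5): V_u = 1/1.05·[0.4286·45.1250 + 0.5714·0.0000] = 18.4184
Node d (S = 37.5): V_d = 1/1.05·[0.4286·0.0000 + 0.5714·0.0000] = 0.0000
Node 0 (S = 50): V_0 = 1/1.05·[0.4286·18.4184 + 0.5714·0.0000] = 7.5177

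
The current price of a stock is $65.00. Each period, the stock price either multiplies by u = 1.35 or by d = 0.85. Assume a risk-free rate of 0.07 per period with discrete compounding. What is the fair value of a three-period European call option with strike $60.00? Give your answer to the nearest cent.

Risk-neutral probability p = (1 + 0.07 − 0.85)/(1.35 − 0.85) = 0.2200/0.5000 = 0.4400
Terminal stock prices: S_uuu = 159.9, S_uud = 100.7, S_udd = 63.4, S_ddd = 39.92
Terminal payoffs (S − K): max(99.92, 0) = 99.92, max(40.69, 0) = 40.69, max(3.399, 0) = 3.399, max(-20.08, 0) = 0
Node uu (S = 118.5): V_uu = 1/1.07·[0.4400·99.9244 + 0.5600·40.6931] = 62.3877
Node ud (S = 74.59): V_ud = 1/1.07·[0.4400·40.6931 + 0.5600·3.3994] = 18.5127
Node dd (S = 46.96): V_dd = 1/1.07·[0.4400·3.3994 + 0.5600·0.0000] = 1.3979
Node u (S = 87.75): V_u = 1/1.07·[0.4400·62.3877 + 0.5600·18.5127] = 35.3437
Node d (S = 55.25): V_d = 1/1.07·[0.4400·18.5127 + 0.5600·1.3979] = 8.3443
Node 0 (S = 65): V_0 = 1/1.07·[0.4400·35.3437 + 0.5600·8.3443] = 18.9010

$18.90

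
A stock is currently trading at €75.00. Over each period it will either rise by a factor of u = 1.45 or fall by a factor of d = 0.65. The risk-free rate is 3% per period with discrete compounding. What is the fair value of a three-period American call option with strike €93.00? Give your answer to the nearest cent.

€16.39

Risk-neutral probability p = (1 + 0.03 − 0.65)/(1.45 − 0.65) = 0.3800/0.8000 = 0.4750
Terminal stock prices: S_uuu = 228.6, S_uud = 102.5, S_udd = 45.95, S_ddd = 20.6
Terminal payoffs (S − K): max(135.6, 0) = 135.6, max(9.497, 0) = 9.497, max(-47.05, 0) = 0, max(-72.4, 0) = 0
Node uu (S = 157.7): continuation = 1/1.03·[0.4750·135.6469 + 0.5250·9.4969] = 67.3962; exercise value = 64.6875 ≤ continuation, so V_uu = 67.3962
Node ud (S = 70.69): continuation = 1/1.03·[0.4750·9.4969 + 0.5250·0.0000] = 4.3796; exercise value = 0.0000 ≤ continuation, so V_ud = 4.3796
Node dd (S = 31.69): continuation = 1/1.03·[0.4750·0.0000 + 0.5250·0.0000] = 0.0000; exercise value = 0.0000 ≤ continuation, so V_dd = 0.0000
Node u (S = 108.8): continuation = 1/1.03·[0.4750·67.3962 + 0.5250·4.3796] = 33.3131; exercise value = 15.7500 ≤ continuation, so V_u = 33.3131
Node d (S = 48.75): continuation = 1/1.03·[0.4750·4.3796 + 0.5250·0.0000] = 2.0197; exercise value = 0.0000 ≤ continuation, so V_d = 2.0197
Node 0 (S = 75): continuation = 1/1.03·[0.4750·33.3131 + 0.5250·2.0197] = 16.3923; exercise value = 0.0000 ≤ continuation, so V_0 = 16.3923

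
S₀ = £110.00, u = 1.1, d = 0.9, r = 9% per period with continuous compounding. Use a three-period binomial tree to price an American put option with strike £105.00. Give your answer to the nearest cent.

£0.16

Risk-neutral probability p = (e^0.09 − 0.9)/(1.1 − 0.9) = 0.1942/0.2000 = 0.9709
Terminal stock prices: S_uuu = 146.4, S_uud = 119.8, S_udd = 98.01, S_ddd = 80.19
Terminal payoffs (K − S): max(-41.41, 0) = 0, max(-14.79, 0) = 0, max(6.99, 0) = 6.99, max(24.81, 0) = 24.81
Node uu (S = 133.1): continuation = e^(−0.09)·[0.9709·0.0000 + 0.0291·0.0000] = 0.0000; exercise value = 0.0000 ≤ continuation, so V_uu = 0.0000
Node ud (S = 108.9): continuation = e^(−0.09)·[0.9709·0.0000 + 0.0291·6.9900] = 0.1861; exercise value = 0.0000 ≤ continuation, so V_ud = 0.1861
Node dd (S = 89.1): continuation = e^(−0.09)·[0.9709·6.9900 + 0.0291·24.8100] = 6.8628; exercise value = 15.9000 > continuation, so V_dd = 15.9000 (exercise)
Node u (S = 121): continuation = e^(−0.09)·[0.9709·0.0000 + 0.0291·0.1861] = 0.0050; exercise value = 0.0000 ≤ continuation, so V_u = 0.0050
Node d (S = 99): continuation = e^(−0.09)·[0.9709·0.1861 + 0.0291·15.9000] = 0.5884; exercise value = 6.0000 > continuation, so V_d = 6.0000 (exercise)
Node 0 (S = 110): continuation = e^(−0.09)·[0.9709·0.0050 + 0.0291·6.0000] = 0.1641; exercise value = 0.0000 ≤ continuation, so V_0 = 0.1641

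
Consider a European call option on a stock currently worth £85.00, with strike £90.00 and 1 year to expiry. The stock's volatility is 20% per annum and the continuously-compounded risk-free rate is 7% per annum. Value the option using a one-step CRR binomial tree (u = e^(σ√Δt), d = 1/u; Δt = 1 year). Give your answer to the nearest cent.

CRR parameters: u = e^(σ√Δt) = e^(0.2·√1) = 1.2214, d = 1/u = 0.8187
Per-period rate: rΔt = 0.07·1 = 0.07, so R = e^0.07 = 1.0725
Risk-neutral probability p = (e^0.07 − 0.8187)/(1.2214 − 0.8187) = 0.2538/0.4027 = 0.6302
Terminal stock prices: S_u = 103.8, S_d = 69.59
Terminal payoffs (S − K): max(13.82, 0) = 13.82, max(-20.41, 0) = 0
Node 0 (S = 85): V_0 = e^(−0.07)·[0.6302·13.8192 + 0.3698·0.0000] = 8.1205

£8.12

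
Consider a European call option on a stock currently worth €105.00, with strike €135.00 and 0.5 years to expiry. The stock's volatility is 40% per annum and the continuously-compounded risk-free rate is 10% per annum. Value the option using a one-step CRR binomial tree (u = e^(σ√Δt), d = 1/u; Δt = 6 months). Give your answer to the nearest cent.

CRR parameters: u = e^(σ√Δt) = e^(0.4·√0.5) = 1.3269, d = 1/u = 0.7536
Per-period rate: rΔt = 0.1·0.5 = 0.05, so R = e^0.05 = 1.0513
Risk-neutral probability p = (e^0.05 − 0.7536)/(1.3269 − 0.7536) = 0.2976/0.5733 = 0.5192
Terminal stock prices: S_u = 139.3, S_d = 79.13
Terminal payoffs (S − K): max(4.324, 0) = 4.324, max(-55.87, 0) = 0
Node 0 (S = 105): V_0 = e^(−0.05)·[0.5192·4.3241 + 0.4808·0.0000] = 2.1356

€2.14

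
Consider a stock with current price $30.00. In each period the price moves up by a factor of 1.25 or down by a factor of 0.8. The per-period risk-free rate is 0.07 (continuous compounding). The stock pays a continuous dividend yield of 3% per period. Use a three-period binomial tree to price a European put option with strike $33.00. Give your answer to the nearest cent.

Per-period risk-free factor R = e^0.07 = 1.0725; dividend-adjusted growth = e^(0.07−0.03) = 1.0408.
Risk-neutral probability p = (1.0408 − 0.8)/(1.25 − 0.8) = 0.2408/0.4500 = 0.5351
Terminal stock prices: S_uuu = 58.59, S_uud = 37.5, S_udd = 24, S_ddd = 15.36
Terminal payoffs (K − S): max(-25.59, 0) = 0, max(-4.5, 0) = 0, max(9, 0) = 9, max(17.64, 0) = 17.64
Node uu (S = 46.88): V_uu = e^(−0.07)·[0.5351·0.0000 + 0.4649·0.0000] = 0.0000
Node ud (S = 30): V_ud = e^(−0.07)·[0.5351·0.0000 + 0.4649·9.0000] = 3.9009
Node dd (S = 19.2): V_dd = e^(−0.07)·[0.5351·9.0000 + 0.4649·17.6400] = 12.1364
Node u (S = 37.5): V_u = e^(−0.07)·[0.5351·0.0000 + 0.4649·3.9009] = 1.6908
Node d (S = 24): V_d = e^(−0.07)·[0.5351·3.9009 + 0.4649·12.1364] = 7.2068
Node 0 (S = 30): V_0 = e^(−0.07)·[0.5351·1.6908 + 0.4649·7.2068] = 3.9673

$3.97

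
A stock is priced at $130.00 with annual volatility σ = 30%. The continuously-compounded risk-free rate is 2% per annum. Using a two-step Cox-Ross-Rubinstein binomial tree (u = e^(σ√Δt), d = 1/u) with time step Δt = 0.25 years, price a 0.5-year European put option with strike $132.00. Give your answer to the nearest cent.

$10.57

CRR parameters: u = e^(σ√Δt) = e^(0.3·√0.25) = 1.1618, d = 1/u = 0.8607
Per-period rate: rΔt = 0.02·0.25 = 0.005, so R = e^0.005 = 1.0050
Risk-neutral probability p = (e^0.005 − 0.8607)/(1.1618 − 0.8607) = 0.1443/0.3011 = 0.4792
Terminal stock prices: S_uu = 175.5, S_ud = 130, S_dd = 96.31
Terminal payoffs (K − S): max(-43.48, 0) = 0, max(2, 0) = 2, max(35.69, 0) = 35.69
Node u (S = 151): V_u = e^(−0.005)·[0.4792·0.0000 + 0.5208·2.0000] = 1.0364
Node d (S = 111.9): V_d = e^(−0.005)·[0.4792·2.0000 + 0.5208·35.6936] = 19.4496
Node 0 (S = 130): V_0 = e^(−0.005)·[0.4792·1.0364 + 0.5208·19.4496] = 10.5727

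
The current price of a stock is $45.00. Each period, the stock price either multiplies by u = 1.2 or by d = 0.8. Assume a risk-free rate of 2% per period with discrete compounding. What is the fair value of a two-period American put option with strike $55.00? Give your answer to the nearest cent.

Risk-neutral probability p = (1 + 0.02 − 0.8)/(1.2 − 0.8) = 0.2200/0.4000 = 0.5500
Terminal stock prices: S_uu = 64.8, S_ud = 43.2, S_dd = 28.8
Terminal payoffs (K − S): max(-9.8, 0) = 0, max(11.8, 0) = 11.8, max(26.2, 0) = 26.2
Node u (S = 54): continuation = 1/1.02·[0.5500·0.0000 + 0.4500·11.8000] = 5.2059; exercise value = 1.0000 ≤ continuation, so V_u = 5.2059
Node d (S = 36): continuation = 1/1.02·[0.5500·11.8000 + 0.4500·26.2000] = 17.9216; exercise value = 19.0000 > continuation, so V_d = 19.0000 (exercise)
Node 0 (S = 45): continuation = 1/1.02·[0.5500·5.2059 + 0.4500·19.0000] = 11.1894; exercise value = 10.0000 ≤ continuation, so V_0 = 11.1894

$11.19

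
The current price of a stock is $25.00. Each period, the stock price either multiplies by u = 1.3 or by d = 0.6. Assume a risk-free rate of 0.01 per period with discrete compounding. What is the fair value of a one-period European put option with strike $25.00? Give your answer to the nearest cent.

Risk-neutral probability p = (1 + 0.01 − 0.6)/(1.3 − 0.6) = 0.4100/0.7000 = 0.5857
Terminal stock prices: S_u = 32.5, S_d = 15
Terminal payoffs (K − S): max(-7.5, 0) = 0, max(10, 0) = 10
Node 0 (S = 25): V_0 = 1/1.01·[0.5857·0.0000 + 0.4143·10.0000] = 4.1018

$4.10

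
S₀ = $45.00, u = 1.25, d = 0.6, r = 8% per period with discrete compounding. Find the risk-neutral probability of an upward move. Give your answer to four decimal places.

Risk-neutral probability p = (1 + 0.08 − 0.6)/(1.25 − 0.6) = 0.4800/0.6500 = 0.7385

p = 0.7385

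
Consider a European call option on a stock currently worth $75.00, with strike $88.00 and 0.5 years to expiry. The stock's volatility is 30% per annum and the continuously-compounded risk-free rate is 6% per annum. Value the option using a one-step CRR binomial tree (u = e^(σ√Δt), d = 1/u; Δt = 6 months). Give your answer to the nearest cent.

$2.38

CRR parameters: u = e^(σ√Δt) = e^(0.3·√0.5) = 1.2363, d = 1/u = 0.8089
Per-period rate: rΔt = 0.06·0.5 = 0.03, so R = e^0.03 = 1.0305
Risk-neutral probability p = (e^0.03 − 0.8089)/(1.2363 − 0.8089) = 0.2216/0.4275 = 0.5184
Terminal stock prices: S_u = 92.72, S_d = 60.66
Terminal payoffs (S − K): max(4.723, 0) = 4.723, max(-27.34, 0) = 0
Node 0 (S = 75): V_0 = e^(−0.03)·[0.5184·4.7233 + 0.4816·0.0000] = 2.3763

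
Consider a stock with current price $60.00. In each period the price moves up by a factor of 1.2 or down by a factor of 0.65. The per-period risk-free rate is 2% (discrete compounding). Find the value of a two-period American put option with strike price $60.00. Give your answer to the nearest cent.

Risk-neutral probability p = (1 + 0.02 − 0.65)/(1.2 − 0.65) = 0.3700/0.5500 = 0.6727
Terminal stock prices: S_uu = 86.4, S_ud = 46.8, S_dd = 25.35
Terminal payoffs (K − S): max(-26.4, 0) = 0, max(13.2, 0) = 13.2, max(34.65, 0) = 34.65
Node u (S = 72): continuation = 1/1.02·[0.6727·0.0000 + 0.3273·13.2000] = 4.2353; exercise value = 0.0000 ≤ continuation, so V_u = 4.2353
Node d (S = 39): continuation = 1/1.02·[0.6727·13.2000 + 0.3273·34.6500] = 19.8235; exercise value = 21.0000 > continuation, so V_d = 21.0000 (exercise)
Node 0 (S = 60): continuation = 1/1.02·[0.6727·4.2353 + 0.3273·21.0000] = 9.5313; exercise value = 0.0000 ≤ continuation, so V_0 = 9.5313

$9.53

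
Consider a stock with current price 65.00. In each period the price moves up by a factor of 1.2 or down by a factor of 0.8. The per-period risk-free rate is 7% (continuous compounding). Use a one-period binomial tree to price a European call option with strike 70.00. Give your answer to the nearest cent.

Risk-neutral probability p = (e^0.07 − 0.8)/(1.2 − 0.8) = 0.2725/0.4000 = 0.6813
Terminal stock prices: S_u = 78, S_d = 52
Terminal payoffs (S − K): max(8, 0) = 8, max(-18, 0) = 0
Node 0 (S = 65): V_0 = e^(−0.07)·[0.6813·8.0000 + 0.3187·0.0000] = 5.0817

5.08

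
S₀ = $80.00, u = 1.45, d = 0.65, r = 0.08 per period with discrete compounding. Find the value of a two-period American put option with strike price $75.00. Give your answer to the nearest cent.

$9.85

Risk-neutral probability p = (1 + 0.08 − 0.65)/(1.45 − 0.65) = 0.4300/0.8000 = 0.5375
Terminal stock prices: S_uu = 168.2, S_ud = 75.4, S_dd = 33.8
Terminal payoffs (K − S): max(-93.2, 0) = 0, max(-0.4, 0) = 0, max(41.2, 0) = 41.2
Node u (S = 116): continuation = 1/1.08·[0.5375·0.0000 + 0.4625·0.0000] = 0.0000; exercise value = 0.0000 ≤ continuation, so V_u = 0.0000
Node d (S = 52): continuation = 1/1.08·[0.5375·0.0000 + 0.4625·41.2000] = 17.6435; exercise value = 23.0000 > continuation, so V_d = 23.0000 (exercise)
Node 0 (S = 80): continuation = 1/1.08·[0.5375·0.0000 + 0.4625·23.0000] = 9.8495; exercise value = 0.0000 ≤ continuation, so V_0 = 9.8495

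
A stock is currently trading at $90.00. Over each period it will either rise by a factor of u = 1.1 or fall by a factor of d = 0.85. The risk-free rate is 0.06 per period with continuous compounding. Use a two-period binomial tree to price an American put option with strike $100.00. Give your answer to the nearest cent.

Risk-neutral probability p = (e^0.06 − 0.85)/(1.1 − 0.85) = 0.2118/0.2500 = 0.8473
Terminal stock prices: S_uu = 108.9, S_ud = 84.15, S_dd = 65.02
Terminal payoffs (K − S): max(-8.9, 0) = 0, max(15.85, 0) = 15.85, max(34.98, 0) = 34.98
Node u (S = 99): continuation = e^(−0.06)·[0.8473·0.0000 + 0.1527·15.8500] = 2.2787; exercise value = 1.0000 ≤ continuation, so V_u = 2.2787
Node d (S = 76.5): continuation = e^(−0.06)·[0.8473·15.8500 + 0.1527·34.9750] = 17.6765; exercise value = 23.5000 > continuation, so V_d = 23.5000 (exercise)
Node 0 (S = 90): continuation = e^(−0.06)·[0.8473·2.2787 + 0.1527·23.5000] = 5.1968; exercise value = 10.0000 > continuation, so V_0 = 10.0000 (exercise)

$10.00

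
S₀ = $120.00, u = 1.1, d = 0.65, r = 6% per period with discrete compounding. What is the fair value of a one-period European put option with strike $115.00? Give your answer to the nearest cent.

$3.10

Risk-neutral probability p = (1 + 0.06 − 0.65)/(1.1 − 0.65) = 0.4100/0.4500 = 0.9111
Terminal stock prices: S_u = 132, S_d = 78
Terminal payoffs (K − S): max(-17, 0) = 0, max(37, 0) = 37
Node 0 (S = 120): V_0 = 1/1.06·[0.9111·0.0000 + 0.0889·37.0000] = 3.1027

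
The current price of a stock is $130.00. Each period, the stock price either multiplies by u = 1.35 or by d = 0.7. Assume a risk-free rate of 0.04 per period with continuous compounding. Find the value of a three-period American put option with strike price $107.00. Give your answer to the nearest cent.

$13.46

Risk-neutral probability p = (e^0.04 − 0.7)/(1.35 − 0.7) = 0.3408/0.6500 = 0.5243
Terminal stock prices: S_uuu = 319.8, S_uud = 165.8, S_udd = 85.99, S_ddd = 44.59
Terminal payoffs (K − S): max(-212.8, 0) = 0, max(-58.85, 0) = 0, max(21.01, 0) = 21.01, max(62.41, 0) = 62.41
Node uu (S = 236.9): continuation = e^(−0.04)·[0.5243·0.0000 + 0.4757·0.0000] = 0.0000; exercise value = 0.0000 ≤ continuation, so V_uu = 0.0000
Node ud (S = 122.8): continuation = e^(−0.04)·[0.5243·0.0000 + 0.4757·21.0050] = 9.5998; exercise value = 0.0000 ≤ continuation, so V_ud = 9.5998
Node dd (S = 63.7): continuation = e^(−0.04)·[0.5243·21.0050 + 0.4757·62.4100] = 39.1045; exercise value = 43.3000 > continuation, so V_dd = 43.3000 (exercise)
Node u (S = 175.5): continuation = e^(−0.04)·[0.5243·0.0000 + 0.4757·9.5998] = 4.3873; exercise value = 0.0000 ≤ continuation, so V_u = 4.3873
Node d (S = 91): continuation = e^(−0.04)·[0.5243·9.5998 + 0.4757·43.3000] = 24.6252; exercise value = 16.0000 ≤ continuation, so V_d = 24.6252
Node 0 (S = 130): continuation = e^(−0.04)·[0.5243·4.3873 + 0.4757·24.6252] = 13.4645; exercise value = 0.0000 ≤ continuation, so V_0 = 13.4645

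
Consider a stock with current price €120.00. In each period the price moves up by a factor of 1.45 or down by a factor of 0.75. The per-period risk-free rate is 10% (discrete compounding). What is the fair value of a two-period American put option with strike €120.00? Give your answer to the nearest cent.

€13.64

Risk-neutral probability p = (1 + 0.1 − 0.75)/(1.45 − 0.75) = 0.3500/0.7000 = 0.5000
Terminal stock prices: S_uu = 252.3, S_ud = 130.5, S_dd = 67.5
Terminal payoffs (K − S): max(-132.3, 0) = 0, max(-10.5, 0) = 0, max(52.5, 0) = 52.5
Node u (S = 174): continuation = 1/1.1·[0.5000·0.0000 + 0.5000·0.0000] = 0.0000; exercise value = 0.0000 ≤ continuation, so V_u = 0.0000
Node d (S = 90): continuation = 1/1.1·[0.5000·0.0000 + 0.5000·52.5000] = 23.8636; exercise value = 30.0000 > continuation, so V_d = 30.0000 (exercise)
Node 0 (S = 120): continuation = 1/1.1·[0.5000·0.0000 + 0.5000·30.0000] = 13.6364; exercise value = 0.0000 ≤ continuation, so V_0 = 13.6364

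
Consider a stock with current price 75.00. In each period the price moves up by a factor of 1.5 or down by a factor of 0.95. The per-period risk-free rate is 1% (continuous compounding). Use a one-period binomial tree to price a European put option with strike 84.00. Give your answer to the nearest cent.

Risk-neutral probability p = (e^0.01 − 0.95)/(1.5 − 0.95) = 0.0601/0.5500 = 0.1092
Terminal stock prices: S_u = 112.5, S_d = 71.25
Terminal payoffs (K − S): max(-28.5, 0) = 0, max(12.75, 0) = 12.75
Node 0 (S = 75): V_0 = e^(−0.01)·[0.1092·0.0000 + 0.8908·12.7500] = 11.2449

11.24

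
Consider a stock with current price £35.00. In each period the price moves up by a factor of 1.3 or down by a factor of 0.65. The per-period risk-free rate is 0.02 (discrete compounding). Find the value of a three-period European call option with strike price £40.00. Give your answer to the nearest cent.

£6.41

Risk-neutral probability p = (1 + 0.02 − 0.65)/(1.3 − 0.65) = 0.3700/0.6500 = 0.5692
Terminal stock prices: S_uuu = 76.89, S_uud = 38.45, S_udd = 19.22, S_ddd = 9.612
Terminal payoffs (S − K): max(36.89, 0) = 36.89, max(-1.552, 0) = 0, max(-20.78, 0) = 0, max(-30.39, 0) = 0
Node uu (S = 59.15): V_uu = 1/1.02·[0.5692·36.8950 + 0.4308·0.0000] = 20.5900
Node ud (S = 29.57): V_ud = 1/1.02·[0.5692·0.0000 + 0.4308·0.0000] = 0.0000
Node dd (S = 14.79): V_dd = 1/1.02·[0.5692·0.0000 + 0.4308·0.0000] = 0.0000
Node u (S = 45.5): V_u = 1/1.02·[0.5692·20.5900 + 0.4308·0.0000] = 11.4906
Node d (S = 22.75): V_d = 1/1.02·[0.5692·0.0000 + 0.4308·0.0000] = 0.0000
Node 0 (S = 35): V_0 = 1/1.02·[0.5692·11.4906 + 0.4308·0.0000] = 6.4126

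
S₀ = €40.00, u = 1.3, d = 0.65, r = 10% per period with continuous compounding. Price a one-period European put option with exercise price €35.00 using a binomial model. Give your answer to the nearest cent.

Risk-neutral probability p = (e^0.1 − 0.65)/(1.3 − 0.65) = 0.4552/0.6500 = 0.7003
Terminal stock prices: S_u = 52, S_d = 26
Terminal payoffs (K − S): max(-17, 0) = 0, max(9, 0) = 9
Node 0 (S = 40): V_0 = e^(−0.1)·[0.7003·0.0000 + 0.2997·9.0000] = 2.4409

€2.44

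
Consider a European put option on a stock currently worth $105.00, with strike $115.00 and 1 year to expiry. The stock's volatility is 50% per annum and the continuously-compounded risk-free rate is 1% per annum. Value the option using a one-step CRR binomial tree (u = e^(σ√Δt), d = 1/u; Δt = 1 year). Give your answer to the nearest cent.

$31.13

CRR parameters: u = e^(σ√Δt) = e^(0.5·√1) = 1.6487, d = 1/u = 0.6065
Per-period rate: rΔt = 0.01·1 = 0.01, so R = e^0.01 = 1.0101
Risk-neutral probability p = (e^0.01 − 0.6065)/(1.6487 − 0.6065) = 0.4035/1.0422 = 0.3872
Terminal stock prices: S_u = 173.1, S_d = 63.69
Terminal payoffs (K − S): max(-58.12, 0) = 0, max(51.31, 0) = 51.31
Node 0 (S = 105): V_0 = e^(−0.01)·[0.3872·0.0000 + 0.6128·51.3143] = 31.1333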